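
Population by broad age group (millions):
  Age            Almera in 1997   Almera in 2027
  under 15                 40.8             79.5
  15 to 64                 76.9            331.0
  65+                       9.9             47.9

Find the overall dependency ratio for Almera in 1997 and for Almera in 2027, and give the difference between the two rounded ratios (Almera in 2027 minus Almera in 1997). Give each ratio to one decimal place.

Almera in 1997: (40.8 + 9.9) / 76.9 × 100 = 50.7 / 76.9 × 100 = 65.9
Almera in 2027: (79.5 + 47.9) / 331.0 × 100 = 127.4 / 331.0 × 100 = 38.5

Almera in 1997: 65.9
Almera in 2027: 38.5
Difference: -27.4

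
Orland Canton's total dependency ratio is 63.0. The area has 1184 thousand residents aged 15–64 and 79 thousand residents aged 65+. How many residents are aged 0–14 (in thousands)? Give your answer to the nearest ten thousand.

Aged 0–14: 670

Total dependency ratio = (youth + elderly) / working-age × 100
63.0 = (Y + 79) / 1184 × 100
⇒ 670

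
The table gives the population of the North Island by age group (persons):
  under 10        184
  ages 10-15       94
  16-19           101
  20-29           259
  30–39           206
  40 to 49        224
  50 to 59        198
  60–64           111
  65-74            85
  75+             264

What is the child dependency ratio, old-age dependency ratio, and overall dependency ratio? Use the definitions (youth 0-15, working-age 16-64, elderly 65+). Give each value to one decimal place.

Youth dependency ratio: 25.3
Old-age dependency ratio: 31.8
Total dependency ratio: 57.1

0–15: 184 + 94 = 278
16–64: 101 + 259 + 206 + 224 + 198 + 111 = 1 099
65+: 85 + 264 = 349
Youth dependency ratio = 278 / 1 099 × 100 = 25.3
Old-age dependency ratio = 349 / 1 099 × 100 = 31.8
Total dependency ratio = (278 + 349) / 1 099 × 100 = 627 / 1 099 × 100 = 57.1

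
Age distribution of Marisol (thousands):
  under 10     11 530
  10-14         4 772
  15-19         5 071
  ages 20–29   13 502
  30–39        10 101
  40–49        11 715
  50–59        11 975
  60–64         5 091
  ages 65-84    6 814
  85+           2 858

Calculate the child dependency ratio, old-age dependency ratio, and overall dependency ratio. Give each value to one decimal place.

0–14: 11 530 + 4 772 = 16 302
15–64: 5 071 + 13 502 + 10 101 + 11 715 + 11 975 + 5 091 = 57 455
65+: 6 814 + 2 858 = 9 672
Youth dependency ratio = 16 302 / 57 455 × 100 = 28.4
Old-age dependency ratio = 9 672 / 57 455 × 100 = 16.8
Total dependency ratio = (16 302 + 9 672) / 57 455 × 100 = 25 974 / 57 455 × 100 = 45.2

Youth dependency ratio: 28.4
Old-age dependency ratio: 16.8
Total dependency ratio: 45.2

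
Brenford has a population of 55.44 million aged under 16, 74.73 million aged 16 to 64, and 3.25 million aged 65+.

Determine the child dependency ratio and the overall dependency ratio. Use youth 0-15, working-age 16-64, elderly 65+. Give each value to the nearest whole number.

Youth dependency ratio = 55.44 / 74.73 × 100 = 74
Total dependency ratio = (55.44 + 3.25) / 74.73 × 100 = 58.69 / 74.73 × 100 = 79

Youth dependency ratio: 74
Total dependency ratio: 79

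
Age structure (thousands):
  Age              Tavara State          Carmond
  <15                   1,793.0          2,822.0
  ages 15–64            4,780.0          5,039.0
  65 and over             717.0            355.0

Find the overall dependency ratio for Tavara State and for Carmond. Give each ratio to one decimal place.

Tavara State: 52.5
Carmond: 63.0

Tavara State: (1,793.0 + 717.0) / 4,780.0 × 100 = 2,510.0 / 4,780.0 × 100 = 52.5
Carmond: (2,822.0 + 355.0) / 5,039.0 × 100 = 3,177.0 / 5,039.0 × 100 = 63.0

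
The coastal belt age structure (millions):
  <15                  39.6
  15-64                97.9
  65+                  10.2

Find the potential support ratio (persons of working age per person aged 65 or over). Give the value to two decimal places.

Potential support ratio = 97.9 / 10.2 = 9.60

Potential support ratio: 9.60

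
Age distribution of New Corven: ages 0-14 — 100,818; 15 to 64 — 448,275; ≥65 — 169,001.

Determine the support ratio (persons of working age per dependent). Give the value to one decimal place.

Support ratio: 1.7

Support ratio = 448,275 / (100,818 + 169,001) = 448,275 / 269,819 = 1.7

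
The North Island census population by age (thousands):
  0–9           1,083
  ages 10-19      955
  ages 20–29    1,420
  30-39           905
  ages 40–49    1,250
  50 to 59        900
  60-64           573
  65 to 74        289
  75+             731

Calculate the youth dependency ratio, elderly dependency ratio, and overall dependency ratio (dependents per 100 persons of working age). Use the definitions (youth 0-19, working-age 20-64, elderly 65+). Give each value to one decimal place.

0–19: 1,083 + 955 = 2,038
20–64: 1,420 + 905 + 1,250 + 900 + 573 = 5,048
65+: 289 + 731 = 1,020
Youth dependency ratio = 2,038 / 5,048 × 100 = 40.4
Old-age dependency ratio = 1,020 / 5,048 × 100 = 20.2
Total dependency ratio = (2,038 + 1,020) / 5,048 × 100 = 3,058 / 5,048 × 100 = 60.6

Youth dependency ratio: 40.4
Old-age dependency ratio: 20.2
Total dependency ratio: 60.6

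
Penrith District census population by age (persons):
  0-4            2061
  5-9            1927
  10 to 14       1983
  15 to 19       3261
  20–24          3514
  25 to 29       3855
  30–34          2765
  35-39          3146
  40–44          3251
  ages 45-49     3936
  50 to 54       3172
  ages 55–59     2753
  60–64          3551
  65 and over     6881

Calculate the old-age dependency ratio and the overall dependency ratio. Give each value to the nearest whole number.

Old-age dependency ratio: 21
Total dependency ratio: 39

0–14: 2061 + 1927 + 1983 = 5971
15–64: 3261 + 3514 + 3855 + 2765 + 3146 + 3251 + 3936 + 3172 + 2753 + 3551 = 33204
65+: 6881
Old-age dependency ratio = 6881 / 33204 × 100 = 21
Total dependency ratio = (5971 + 6881) / 33204 × 100 = 12852 / 33204 × 100 = 39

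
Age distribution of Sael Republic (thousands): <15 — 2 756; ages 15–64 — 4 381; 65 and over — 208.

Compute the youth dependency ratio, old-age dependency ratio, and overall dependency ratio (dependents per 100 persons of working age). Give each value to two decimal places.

Youth dependency ratio = 2 756 / 4 381 × 100 = 62.91
Old-age dependency ratio = 208 / 4 381 × 100 = 4.75
Total dependency ratio = (2 756 + 208) / 4 381 × 100 = 2 964 / 4 381 × 100 = 67.66

Youth dependency ratio: 62.91
Old-age dependency ratio: 4.75
Total dependency ratio: 67.66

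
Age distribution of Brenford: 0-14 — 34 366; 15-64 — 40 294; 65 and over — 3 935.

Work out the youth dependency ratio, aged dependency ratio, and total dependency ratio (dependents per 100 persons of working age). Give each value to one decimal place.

Youth dependency ratio = 34 366 / 40 294 × 100 = 85.3
Old-age dependency ratio = 3 935 / 40 294 × 100 = 9.8
Total dependency ratio = (34 366 + 3 935) / 40 294 × 100 = 38 301 / 40 294 × 100 = 95.1

Youth dependency ratio: 85.3
Old-age dependency ratio: 9.8
Total dependency ratio: 95.1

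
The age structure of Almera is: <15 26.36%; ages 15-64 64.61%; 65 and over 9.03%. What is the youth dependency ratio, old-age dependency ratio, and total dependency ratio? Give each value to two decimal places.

Youth dependency ratio = 26.36 / 64.61 × 100 = 40.80
Old-age dependency ratio = 9.03 / 64.61 × 100 = 13.98
Total dependency ratio = (26.36 + 9.03) / 64.61 × 100 = 35.39 / 64.61 × 100 = 54.77

Youth dependency ratio: 40.80
Old-age dependency ratio: 13.98
Total dependency ratio: 54.77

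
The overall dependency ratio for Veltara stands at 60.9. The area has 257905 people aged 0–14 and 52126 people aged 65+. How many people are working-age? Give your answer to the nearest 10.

Total dependency ratio = (youth + elderly) / working-age × 100
60.9 = (257905 + 52126) / W × 100
⇒ 509080

Working-age: 509080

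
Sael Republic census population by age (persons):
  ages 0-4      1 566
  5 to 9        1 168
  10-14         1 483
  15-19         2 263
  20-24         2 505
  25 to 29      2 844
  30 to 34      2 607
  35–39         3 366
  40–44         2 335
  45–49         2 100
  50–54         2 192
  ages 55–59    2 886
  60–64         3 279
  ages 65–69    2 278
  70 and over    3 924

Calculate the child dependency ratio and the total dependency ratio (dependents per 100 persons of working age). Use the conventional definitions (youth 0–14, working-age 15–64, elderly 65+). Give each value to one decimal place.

0–14: 1 566 + 1 168 + 1 483 = 4 217
15–64: 2 263 + 2 505 + 2 844 + 2 607 + 3 366 + 2 335 + 2 100 + 2 192 + 2 886 + 3 279 = 26 377
65+: 2 278 + 3 924 = 6 202
Youth dependency ratio = 4 217 / 26 377 × 100 = 16.0
Total dependency ratio = (4 217 + 6 202) / 26 377 × 100 = 10 419 / 26 377 × 100 = 39.5

Youth dependency ratio: 16.0
Total dependency ratio: 39.5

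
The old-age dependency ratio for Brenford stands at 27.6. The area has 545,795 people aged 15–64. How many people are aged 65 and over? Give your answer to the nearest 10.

Old-age dependency ratio = elderly / working-age × 100
27.6 = E / 545,795 × 100
⇒ 150,640

Aged 65 and over: 150,640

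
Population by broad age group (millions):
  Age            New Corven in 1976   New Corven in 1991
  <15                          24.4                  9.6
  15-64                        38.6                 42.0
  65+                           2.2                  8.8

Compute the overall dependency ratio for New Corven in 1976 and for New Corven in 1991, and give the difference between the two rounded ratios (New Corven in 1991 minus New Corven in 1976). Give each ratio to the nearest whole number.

New Corven in 1976: 69
New Corven in 1991: 44
Difference: -25

New Corven in 1976: (24.4 + 2.2) / 38.6 × 100 = 26.6 / 38.6 × 100 = 69
New Corven in 1991: (9.6 + 8.8) / 42.0 × 100 = 18.4 / 42.0 × 100 = 44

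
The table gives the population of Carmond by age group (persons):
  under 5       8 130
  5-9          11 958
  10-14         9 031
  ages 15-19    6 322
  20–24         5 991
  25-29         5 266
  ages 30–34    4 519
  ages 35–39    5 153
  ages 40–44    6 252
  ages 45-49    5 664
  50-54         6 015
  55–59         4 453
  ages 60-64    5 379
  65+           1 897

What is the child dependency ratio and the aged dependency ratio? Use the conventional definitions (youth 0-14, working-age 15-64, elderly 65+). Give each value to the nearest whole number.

0–14: 8 130 + 11 958 + 9 031 = 29 119
15–64: 6 322 + 5 991 + 5 266 + 4 519 + 5 153 + 6 252 + 5 664 + 6 015 + 4 453 + 5 379 = 55 014
65+: 1 897
Youth dependency ratio = 29 119 / 55 014 × 100 = 53
Old-age dependency ratio = 1 897 / 55 014 × 100 = 3

Youth dependency ratio: 53
Old-age dependency ratio: 3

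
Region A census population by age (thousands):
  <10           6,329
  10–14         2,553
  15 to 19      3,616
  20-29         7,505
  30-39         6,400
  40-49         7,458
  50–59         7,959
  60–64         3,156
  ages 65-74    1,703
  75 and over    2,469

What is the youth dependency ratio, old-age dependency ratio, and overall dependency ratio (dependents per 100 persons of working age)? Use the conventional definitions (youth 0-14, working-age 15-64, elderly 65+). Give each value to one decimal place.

0–14: 6,329 + 2,553 = 8,882
15–64: 3,616 + 7,505 + 6,400 + 7,458 + 7,959 + 3,156 = 36,094
65+: 1,703 + 2,469 = 4,172
Youth dependency ratio = 8,882 / 36,094 × 100 = 24.6
Old-age dependency ratio = 4,172 / 36,094 × 100 = 11.6
Total dependency ratio = (8,882 + 4,172) / 36,094 × 100 = 13,054 / 36,094 × 100 = 36.2

Youth dependency ratio: 24.6
Old-age dependency ratio: 11.6
Total dependency ratio: 36.2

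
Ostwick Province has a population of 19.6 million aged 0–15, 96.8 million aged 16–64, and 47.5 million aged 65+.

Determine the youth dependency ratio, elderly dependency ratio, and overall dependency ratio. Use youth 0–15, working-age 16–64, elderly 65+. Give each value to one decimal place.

Youth dependency ratio = 19.6 / 96.8 × 100 = 20.2
Old-age dependency ratio = 47.5 / 96.8 × 100 = 49.1
Total dependency ratio = (19.6 + 47.5) / 96.8 × 100 = 67.1 / 96.8 × 100 = 69.3

Youth dependency ratio: 20.2
Old-age dependency ratio: 49.1
Total dependency ratio: 69.3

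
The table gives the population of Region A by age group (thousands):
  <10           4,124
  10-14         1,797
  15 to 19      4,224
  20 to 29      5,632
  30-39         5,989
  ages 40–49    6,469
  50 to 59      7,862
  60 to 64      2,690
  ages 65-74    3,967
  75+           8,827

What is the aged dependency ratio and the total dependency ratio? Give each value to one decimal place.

Old-age dependency ratio: 38.9
Total dependency ratio: 56.9

0–14: 4,124 + 1,797 = 5,921
15–64: 4,224 + 5,632 + 5,989 + 6,469 + 7,862 + 2,690 = 32,866
65+: 3,967 + 8,827 = 12,794
Old-age dependency ratio = 12,794 / 32,866 × 100 = 38.9
Total dependency ratio = (5,921 + 12,794) / 32,866 × 100 = 18,715 / 32,866 × 100 = 56.9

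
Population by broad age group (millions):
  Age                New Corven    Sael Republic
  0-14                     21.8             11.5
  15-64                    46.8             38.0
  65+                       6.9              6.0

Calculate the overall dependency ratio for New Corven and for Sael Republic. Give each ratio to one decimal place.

New Corven: (21.8 + 6.9) / 46.8 × 100 = 28.7 / 46.8 × 100 = 61.3
Sael Republic: (11.5 + 6.0) / 38.0 × 100 = 17.5 / 38.0 × 100 = 46.1

New Corven: 61.3
Sael Republic: 46.1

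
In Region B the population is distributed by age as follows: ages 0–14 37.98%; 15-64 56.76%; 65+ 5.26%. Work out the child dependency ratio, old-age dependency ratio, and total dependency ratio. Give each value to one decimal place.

Youth dependency ratio = 37.98 / 56.76 × 100 = 66.9
Old-age dependency ratio = 5.26 / 56.76 × 100 = 9.3
Total dependency ratio = (37.98 + 5.26) / 56.76 × 100 = 43.24 / 56.76 × 100 = 76.2

Youth dependency ratio: 66.9
Old-age dependency ratio: 9.3
Total dependency ratio: 76.2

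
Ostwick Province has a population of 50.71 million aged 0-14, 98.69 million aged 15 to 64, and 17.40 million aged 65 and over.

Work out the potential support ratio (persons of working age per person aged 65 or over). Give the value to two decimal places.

Potential support ratio: 5.67

Potential support ratio = 98.69 / 17.40 = 5.67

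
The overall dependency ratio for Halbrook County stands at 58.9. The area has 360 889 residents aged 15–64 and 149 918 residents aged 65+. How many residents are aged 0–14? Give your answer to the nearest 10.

Aged 0–14: 62 650

Total dependency ratio = (youth + elderly) / working-age × 100
58.9 = (Y + 149 918) / 360 889 × 100
⇒ 62 650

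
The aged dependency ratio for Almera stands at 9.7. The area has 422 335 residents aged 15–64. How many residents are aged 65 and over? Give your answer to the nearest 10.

Old-age dependency ratio = elderly / working-age × 100
9.7 = E / 422 335 × 100
⇒ 40 970

Aged 65 and over: 40 970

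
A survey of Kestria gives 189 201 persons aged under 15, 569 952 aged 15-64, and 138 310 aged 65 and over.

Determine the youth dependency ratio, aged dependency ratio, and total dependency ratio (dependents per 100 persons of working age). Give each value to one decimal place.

Youth dependency ratio: 33.2
Old-age dependency ratio: 24.3
Total dependency ratio: 57.5

Youth dependency ratio = 189 201 / 569 952 × 100 = 33.2
Old-age dependency ratio = 138 310 / 569 952 × 100 = 24.3
Total dependency ratio = (189 201 + 138 310) / 569 952 × 100 = 327 511 / 569 952 × 100 = 57.5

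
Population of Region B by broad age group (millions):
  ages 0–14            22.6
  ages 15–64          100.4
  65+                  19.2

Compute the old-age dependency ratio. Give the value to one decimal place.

Old-age dependency ratio = 19.2 / 100.4 × 100 = 19.1

Old-age dependency ratio: 19.1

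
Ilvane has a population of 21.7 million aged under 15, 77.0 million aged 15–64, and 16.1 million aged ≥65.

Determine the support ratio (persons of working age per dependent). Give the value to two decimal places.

Support ratio = 77.0 / (21.7 + 16.1) = 77.0 / 37.8 = 2.04

Support ratio: 2.04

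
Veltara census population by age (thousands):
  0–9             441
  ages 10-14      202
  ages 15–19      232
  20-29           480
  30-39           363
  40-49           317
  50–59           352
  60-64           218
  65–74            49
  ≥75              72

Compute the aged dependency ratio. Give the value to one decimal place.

Old-age dependency ratio: 6.2

0–14: 441 + 202 = 643
15–64: 232 + 480 + 363 + 317 + 352 + 218 = 1,962
65+: 49 + 72 = 121
Old-age dependency ratio = 121 / 1,962 × 100 = 6.2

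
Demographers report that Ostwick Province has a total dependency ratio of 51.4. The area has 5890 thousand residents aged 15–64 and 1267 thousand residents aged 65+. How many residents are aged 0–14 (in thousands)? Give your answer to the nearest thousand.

Total dependency ratio = (youth + elderly) / working-age × 100
51.4 = (Y + 1267) / 5890 × 100
⇒ 1760

Aged 0–14: 1760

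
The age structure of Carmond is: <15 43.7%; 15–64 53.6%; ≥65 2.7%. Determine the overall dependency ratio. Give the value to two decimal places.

Total dependency ratio = (43.7 + 2.7) / 53.6 × 100 = 46.4 / 53.6 × 100 = 86.57

Total dependency ratio: 86.57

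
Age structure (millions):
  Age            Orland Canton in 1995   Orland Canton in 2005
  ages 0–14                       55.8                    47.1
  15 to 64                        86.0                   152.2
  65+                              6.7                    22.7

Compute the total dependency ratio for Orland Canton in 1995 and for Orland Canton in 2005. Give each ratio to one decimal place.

Orland Canton in 1995: 72.7
Orland Canton in 2005: 45.9

Orland Canton in 1995: (55.8 + 6.7) / 86.0 × 100 = 62.5 / 86.0 × 100 = 72.7
Orland Canton in 2005: (47.1 + 22.7) / 152.2 × 100 = 69.8 / 152.2 × 100 = 45.9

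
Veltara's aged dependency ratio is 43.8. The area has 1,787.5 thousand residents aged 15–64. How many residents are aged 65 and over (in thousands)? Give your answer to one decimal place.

Aged 65 and over: 782.9

Old-age dependency ratio = elderly / working-age × 100
43.8 = E / 1,787.5 × 100
⇒ 782.9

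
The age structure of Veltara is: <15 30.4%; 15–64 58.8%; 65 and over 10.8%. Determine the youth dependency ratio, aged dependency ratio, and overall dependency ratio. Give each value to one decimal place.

Youth dependency ratio = 30.4 / 58.8 × 100 = 51.7
Old-age dependency ratio = 10.8 / 58.8 × 100 = 18.4
Total dependency ratio = (30.4 + 10.8) / 58.8 × 100 = 41.2 / 58.8 × 100 = 70.1

Youth dependency ratio: 51.7
Old-age dependency ratio: 18.4
Total dependency ratio: 70.1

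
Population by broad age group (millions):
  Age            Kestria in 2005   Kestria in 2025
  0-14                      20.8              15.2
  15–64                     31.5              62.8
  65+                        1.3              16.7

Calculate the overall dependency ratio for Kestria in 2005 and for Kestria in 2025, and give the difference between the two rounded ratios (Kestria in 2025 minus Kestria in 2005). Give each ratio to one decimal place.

Kestria in 2005: 70.2
Kestria in 2025: 50.8
Difference: -19.4

Kestria in 2005: (20.8 + 1.3) / 31.5 × 100 = 22.1 / 31.5 × 100 = 70.2
Kestria in 2025: (15.2 + 16.7) / 62.8 × 100 = 31.9 / 62.8 × 100 = 50.8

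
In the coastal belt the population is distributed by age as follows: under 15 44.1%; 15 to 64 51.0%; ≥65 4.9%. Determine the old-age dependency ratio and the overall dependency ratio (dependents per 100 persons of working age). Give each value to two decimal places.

Old-age dependency ratio: 9.61
Total dependency ratio: 96.08

Old-age dependency ratio = 4.9 / 51.0 × 100 = 9.61
Total dependency ratio = (44.1 + 4.9) / 51.0 × 100 = 49.0 / 51.0 × 100 = 96.08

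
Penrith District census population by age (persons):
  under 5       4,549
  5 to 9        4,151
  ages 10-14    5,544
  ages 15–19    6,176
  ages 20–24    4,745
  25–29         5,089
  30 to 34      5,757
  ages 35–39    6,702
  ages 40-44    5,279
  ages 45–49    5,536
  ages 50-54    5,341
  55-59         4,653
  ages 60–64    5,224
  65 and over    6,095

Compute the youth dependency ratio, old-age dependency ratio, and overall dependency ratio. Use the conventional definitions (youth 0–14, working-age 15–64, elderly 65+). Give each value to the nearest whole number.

Youth dependency ratio: 26
Old-age dependency ratio: 11
Total dependency ratio: 37

0–14: 4,549 + 4,151 + 5,544 = 14,244
15–64: 6,176 + 4,745 + 5,089 + 5,757 + 6,702 + 5,279 + 5,536 + 5,341 + 4,653 + 5,224 = 54,502
65+: 6,095
Youth dependency ratio = 14,244 / 54,502 × 100 = 26
Old-age dependency ratio = 6,095 / 54,502 × 100 = 11
Total dependency ratio = (14,244 + 6,095) / 54,502 × 100 = 20,339 / 54,502 × 100 = 37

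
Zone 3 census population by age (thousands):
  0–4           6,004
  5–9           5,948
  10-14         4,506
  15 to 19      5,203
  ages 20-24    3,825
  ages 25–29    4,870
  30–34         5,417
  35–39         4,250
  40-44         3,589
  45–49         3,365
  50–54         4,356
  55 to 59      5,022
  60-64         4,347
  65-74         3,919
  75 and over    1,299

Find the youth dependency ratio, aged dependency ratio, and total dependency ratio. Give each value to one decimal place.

Youth dependency ratio: 37.2
Old-age dependency ratio: 11.8
Total dependency ratio: 49.0

0–14: 6,004 + 5,948 + 4,506 = 16,458
15–64: 5,203 + 3,825 + 4,870 + 5,417 + 4,250 + 3,589 + 3,365 + 4,356 + 5,022 + 4,347 = 44,244
65+: 3,919 + 1,299 = 5,218
Youth dependency ratio = 16,458 / 44,244 × 100 = 37.2
Old-age dependency ratio = 5,218 / 44,244 × 100 = 11.8
Total dependency ratio = (16,458 + 5,218) / 44,244 × 100 = 21,676 / 44,244 × 100 = 49.0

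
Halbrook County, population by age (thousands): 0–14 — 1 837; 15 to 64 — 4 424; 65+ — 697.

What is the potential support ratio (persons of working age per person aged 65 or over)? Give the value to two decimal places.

Potential support ratio = 4 424 / 697 = 6.35

Potential support ratio: 6.35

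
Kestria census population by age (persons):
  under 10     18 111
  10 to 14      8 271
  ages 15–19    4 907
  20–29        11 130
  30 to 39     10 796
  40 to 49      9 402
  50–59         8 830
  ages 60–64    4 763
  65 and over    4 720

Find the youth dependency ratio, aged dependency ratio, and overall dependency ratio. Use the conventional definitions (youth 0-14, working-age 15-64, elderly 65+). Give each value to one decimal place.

Youth dependency ratio: 52.9
Old-age dependency ratio: 9.5
Total dependency ratio: 62.4

0–14: 18 111 + 8 271 = 26 382
15–64: 4 907 + 11 130 + 10 796 + 9 402 + 8 830 + 4 763 = 49 828
65+: 4 720
Youth dependency ratio = 26 382 / 49 828 × 100 = 52.9
Old-age dependency ratio = 4 720 / 49 828 × 100 = 9.5
Total dependency ratio = (26 382 + 4 720) / 49 828 × 100 = 31 102 / 49 828 × 100 = 62.4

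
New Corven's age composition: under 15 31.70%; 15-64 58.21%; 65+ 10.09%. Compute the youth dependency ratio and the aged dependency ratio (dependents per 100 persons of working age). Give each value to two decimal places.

Youth dependency ratio: 54.46
Old-age dependency ratio: 17.33

Youth dependency ratio = 31.70 / 58.21 × 100 = 54.46
Old-age dependency ratio = 10.09 / 58.21 × 100 = 17.33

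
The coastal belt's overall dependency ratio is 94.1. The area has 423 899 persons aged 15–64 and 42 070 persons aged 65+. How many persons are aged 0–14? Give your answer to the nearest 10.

Aged 0–14: 356 820

Total dependency ratio = (youth + elderly) / working-age × 100
94.1 = (Y + 42 070) / 423 899 × 100
⇒ 356 820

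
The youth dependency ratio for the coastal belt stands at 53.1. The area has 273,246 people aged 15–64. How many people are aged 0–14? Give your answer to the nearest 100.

Aged 0–14: 145,100

Youth dependency ratio = youth / working-age × 100
53.1 = Y / 273,246 × 100
⇒ 145,100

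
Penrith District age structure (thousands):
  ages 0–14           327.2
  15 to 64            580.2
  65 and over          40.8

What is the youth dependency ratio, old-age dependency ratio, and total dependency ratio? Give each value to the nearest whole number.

Youth dependency ratio: 56
Old-age dependency ratio: 7
Total dependency ratio: 63

Youth dependency ratio = 327.2 / 580.2 × 100 = 56
Old-age dependency ratio = 40.8 / 580.2 × 100 = 7
Total dependency ratio = (327.2 + 40.8) / 580.2 × 100 = 368.0 / 580.2 × 100 = 63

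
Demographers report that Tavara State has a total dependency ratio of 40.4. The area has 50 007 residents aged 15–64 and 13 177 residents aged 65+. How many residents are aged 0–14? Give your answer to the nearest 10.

Total dependency ratio = (youth + elderly) / working-age × 100
40.4 = (Y + 13 177) / 50 007 × 100
⇒ 7 030

Aged 0–14: 7 030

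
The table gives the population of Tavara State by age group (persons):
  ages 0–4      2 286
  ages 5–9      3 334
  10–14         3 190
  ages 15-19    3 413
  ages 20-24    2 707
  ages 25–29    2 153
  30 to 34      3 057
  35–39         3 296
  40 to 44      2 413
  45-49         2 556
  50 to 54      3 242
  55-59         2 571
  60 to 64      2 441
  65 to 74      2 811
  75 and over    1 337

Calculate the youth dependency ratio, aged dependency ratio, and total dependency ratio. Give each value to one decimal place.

Youth dependency ratio: 31.6
Old-age dependency ratio: 14.9
Total dependency ratio: 46.5

0–14: 2 286 + 3 334 + 3 190 = 8 810
15–64: 3 413 + 2 707 + 2 153 + 3 057 + 3 296 + 2 413 + 2 556 + 3 242 + 2 571 + 2 441 = 27 849
65+: 2 811 + 1 337 = 4 148
Youth dependency ratio = 8 810 / 27 849 × 100 = 31.6
Old-age dependency ratio = 4 148 / 27 849 × 100 = 14.9
Total dependency ratio = (8 810 + 4 148) / 27 849 × 100 = 12 958 / 27 849 × 100 = 46.5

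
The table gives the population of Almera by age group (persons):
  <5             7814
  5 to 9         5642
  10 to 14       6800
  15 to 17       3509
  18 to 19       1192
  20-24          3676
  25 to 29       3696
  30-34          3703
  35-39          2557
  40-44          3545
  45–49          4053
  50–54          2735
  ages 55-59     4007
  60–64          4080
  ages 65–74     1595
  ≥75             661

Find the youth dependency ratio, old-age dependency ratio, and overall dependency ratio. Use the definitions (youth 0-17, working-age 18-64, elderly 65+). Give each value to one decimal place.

0–17: 7814 + 5642 + 6800 + 3509 = 23765
18–64: 1192 + 3676 + 3696 + 3703 + 2557 + 3545 + 4053 + 2735 + 4007 + 4080 = 33244
65+: 1595 + 661 = 2256
Youth dependency ratio = 23765 / 33244 × 100 = 71.5
Old-age dependency ratio = 2256 / 33244 × 100 = 6.8
Total dependency ratio = (23765 + 2256) / 33244 × 100 = 26021 / 33244 × 100 = 78.3

Youth dependency ratio: 71.5
Old-age dependency ratio: 6.8
Total dependency ratio: 78.3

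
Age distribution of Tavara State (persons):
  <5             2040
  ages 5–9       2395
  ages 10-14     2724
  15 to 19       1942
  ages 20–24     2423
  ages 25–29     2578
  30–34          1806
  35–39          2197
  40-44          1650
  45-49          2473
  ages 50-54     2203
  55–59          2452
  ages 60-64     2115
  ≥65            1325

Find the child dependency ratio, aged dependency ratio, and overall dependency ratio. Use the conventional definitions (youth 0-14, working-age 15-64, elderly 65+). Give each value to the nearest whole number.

Youth dependency ratio: 33
Old-age dependency ratio: 6
Total dependency ratio: 39

0–14: 2040 + 2395 + 2724 = 7159
15–64: 1942 + 2423 + 2578 + 1806 + 2197 + 1650 + 2473 + 2203 + 2452 + 2115 = 21839
65+: 1325
Youth dependency ratio = 7159 / 21839 × 100 = 33
Old-age dependency ratio = 1325 / 21839 × 100 = 6
Total dependency ratio = (7159 + 1325) / 21839 × 100 = 8484 / 21839 × 100 = 39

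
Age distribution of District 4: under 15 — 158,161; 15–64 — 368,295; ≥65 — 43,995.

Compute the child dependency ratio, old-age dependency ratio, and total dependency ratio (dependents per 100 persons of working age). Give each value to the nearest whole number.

Youth dependency ratio = 158,161 / 368,295 × 100 = 43
Old-age dependency ratio = 43,995 / 368,295 × 100 = 12
Total dependency ratio = (158,161 + 43,995) / 368,295 × 100 = 202,156 / 368,295 × 100 = 55

Youth dependency ratio: 43
Old-age dependency ratio: 12
Total dependency ratio: 55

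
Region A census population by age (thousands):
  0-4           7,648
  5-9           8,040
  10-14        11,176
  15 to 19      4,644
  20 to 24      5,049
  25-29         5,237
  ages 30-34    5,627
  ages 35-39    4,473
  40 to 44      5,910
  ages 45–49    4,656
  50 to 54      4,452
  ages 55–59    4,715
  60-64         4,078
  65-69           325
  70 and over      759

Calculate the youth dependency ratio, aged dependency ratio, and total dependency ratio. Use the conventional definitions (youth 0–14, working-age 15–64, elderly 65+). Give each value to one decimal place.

0–14: 7,648 + 8,040 + 11,176 = 26,864
15–64: 4,644 + 5,049 + 5,237 + 5,627 + 4,473 + 5,910 + 4,656 + 4,452 + 4,715 + 4,078 = 48,841
65+: 325 + 759 = 1,084
Youth dependency ratio = 26,864 / 48,841 × 100 = 55.0
Old-age dependency ratio = 1,084 / 48,841 × 100 = 2.2
Total dependency ratio = (26,864 + 1,084) / 48,841 × 100 = 27,948 / 48,841 × 100 = 57.2

Youth dependency ratio: 55.0
Old-age dependency ratio: 2.2
Total dependency ratio: 57.2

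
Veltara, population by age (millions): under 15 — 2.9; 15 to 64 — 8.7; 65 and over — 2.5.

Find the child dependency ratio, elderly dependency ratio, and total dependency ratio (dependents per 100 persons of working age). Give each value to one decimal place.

Youth dependency ratio = 2.9 / 8.7 × 100 = 33.3
Old-age dependency ratio = 2.5 / 8.7 × 100 = 28.7
Total dependency ratio = (2.9 + 2.5) / 8.7 × 100 = 5.4 / 8.7 × 100 = 62.1

Youth dependency ratio: 33.3
Old-age dependency ratio: 28.7
Total dependency ratio: 62.1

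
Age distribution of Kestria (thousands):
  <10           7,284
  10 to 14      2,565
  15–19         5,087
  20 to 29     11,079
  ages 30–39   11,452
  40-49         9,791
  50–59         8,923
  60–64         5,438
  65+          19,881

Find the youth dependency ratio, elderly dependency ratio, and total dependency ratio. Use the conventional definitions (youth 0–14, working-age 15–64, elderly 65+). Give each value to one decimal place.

0–14: 7,284 + 2,565 = 9,849
15–64: 5,087 + 11,079 + 11,452 + 9,791 + 8,923 + 5,438 = 51,770
65+: 19,881
Youth dependency ratio = 9,849 / 51,770 × 100 = 19.0
Old-age dependency ratio = 19,881 / 51,770 × 100 = 38.4
Total dependency ratio = (9,849 + 19,881) / 51,770 × 100 = 29,730 / 51,770 × 100 = 57.4

Youth dependency ratio: 19.0
Old-age dependency ratio: 38.4
Total dependency ratio: 57.4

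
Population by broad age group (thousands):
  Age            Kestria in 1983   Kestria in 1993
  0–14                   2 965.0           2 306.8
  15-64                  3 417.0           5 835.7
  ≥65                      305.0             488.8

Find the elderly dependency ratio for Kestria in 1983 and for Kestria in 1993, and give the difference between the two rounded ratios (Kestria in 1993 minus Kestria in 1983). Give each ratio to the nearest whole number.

Kestria in 1983: 9
Kestria in 1993: 8
Difference: -1

Kestria in 1983: 305.0 / 3 417.0 × 100 = 9
Kestria in 1993: 488.8 / 5 835.7 × 100 = 8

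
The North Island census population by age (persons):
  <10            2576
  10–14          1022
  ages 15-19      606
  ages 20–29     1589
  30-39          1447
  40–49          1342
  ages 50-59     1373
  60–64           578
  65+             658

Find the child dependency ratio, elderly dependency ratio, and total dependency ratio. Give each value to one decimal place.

Youth dependency ratio: 51.9
Old-age dependency ratio: 9.5
Total dependency ratio: 61.4

0–14: 2576 + 1022 = 3598
15–64: 606 + 1589 + 1447 + 1342 + 1373 + 578 = 6935
65+: 658
Youth dependency ratio = 3598 / 6935 × 100 = 51.9
Old-age dependency ratio = 658 / 6935 × 100 = 9.5
Total dependency ratio = (3598 + 658) / 6935 × 100 = 4256 / 6935 × 100 = 61.4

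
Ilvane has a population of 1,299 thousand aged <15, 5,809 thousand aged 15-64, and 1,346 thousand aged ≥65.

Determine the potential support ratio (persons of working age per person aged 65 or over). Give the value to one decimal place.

Potential support ratio: 4.3

Potential support ratio = 5,809 / 1,346 = 4.3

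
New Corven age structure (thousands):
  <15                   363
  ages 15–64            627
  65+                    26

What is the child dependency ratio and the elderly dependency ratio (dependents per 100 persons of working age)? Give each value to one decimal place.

Youth dependency ratio: 57.9
Old-age dependency ratio: 4.1

Youth dependency ratio = 363 / 627 × 100 = 57.9
Old-age dependency ratio = 26 / 627 × 100 = 4.1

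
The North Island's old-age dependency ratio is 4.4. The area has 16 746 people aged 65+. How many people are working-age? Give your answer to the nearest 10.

Old-age dependency ratio = elderly / working-age × 100
4.4 = 16 746 / W × 100
⇒ 380 590

Working-age: 380 590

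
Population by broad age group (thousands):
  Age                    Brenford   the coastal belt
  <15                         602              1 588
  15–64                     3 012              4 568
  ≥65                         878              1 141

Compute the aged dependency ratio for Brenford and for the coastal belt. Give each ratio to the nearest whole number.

Brenford: 878 / 3 012 × 100 = 29
the coastal belt: 1 141 / 4 568 × 100 = 25

Brenford: 29
the coastal belt: 25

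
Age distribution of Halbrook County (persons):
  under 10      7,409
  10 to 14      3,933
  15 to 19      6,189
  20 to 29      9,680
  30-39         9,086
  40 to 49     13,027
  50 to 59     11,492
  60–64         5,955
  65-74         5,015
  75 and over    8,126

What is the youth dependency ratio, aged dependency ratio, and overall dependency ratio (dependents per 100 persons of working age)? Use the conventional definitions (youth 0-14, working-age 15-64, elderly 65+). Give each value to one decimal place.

0–14: 7,409 + 3,933 = 11,342
15–64: 6,189 + 9,680 + 9,086 + 13,027 + 11,492 + 5,955 = 55,429
65+: 5,015 + 8,126 = 13,141
Youth dependency ratio = 11,342 / 55,429 × 100 = 20.5
Old-age dependency ratio = 13,141 / 55,429 × 100 = 23.7
Total dependency ratio = (11,342 + 13,141) / 55,429 × 100 = 24,483 / 55,429 × 100 = 44.2

Youth dependency ratio: 20.5
Old-age dependency ratio: 23.7
Total dependency ratio: 44.2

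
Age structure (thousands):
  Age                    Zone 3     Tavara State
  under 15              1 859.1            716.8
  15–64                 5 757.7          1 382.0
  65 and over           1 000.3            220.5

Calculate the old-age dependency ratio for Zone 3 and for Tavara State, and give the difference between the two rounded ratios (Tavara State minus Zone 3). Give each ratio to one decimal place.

Zone 3: 1 000.3 / 5 757.7 × 100 = 17.4
Tavara State: 220.5 / 1 382.0 × 100 = 16.0

Zone 3: 17.4
Tavara State: 16.0
Difference: -1.4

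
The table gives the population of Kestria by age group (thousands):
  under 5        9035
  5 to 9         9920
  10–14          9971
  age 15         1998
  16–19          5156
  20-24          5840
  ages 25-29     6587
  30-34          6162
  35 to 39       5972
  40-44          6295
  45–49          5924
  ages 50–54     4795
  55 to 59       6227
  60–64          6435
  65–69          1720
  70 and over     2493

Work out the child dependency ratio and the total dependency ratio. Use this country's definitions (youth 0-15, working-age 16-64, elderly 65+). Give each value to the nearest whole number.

0–15: 9035 + 9920 + 9971 + 1998 = 30924
16–64: 5156 + 5840 + 6587 + 6162 + 5972 + 6295 + 5924 + 4795 + 6227 + 6435 = 59393
65+: 1720 + 2493 = 4213
Youth dependency ratio = 30924 / 59393 × 100 = 52
Total dependency ratio = (30924 + 4213) / 59393 × 100 = 35137 / 59393 × 100 = 59

Youth dependency ratio: 52
Total dependency ratio: 59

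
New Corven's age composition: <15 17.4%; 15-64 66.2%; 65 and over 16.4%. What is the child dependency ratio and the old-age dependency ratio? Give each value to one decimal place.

Youth dependency ratio: 26.3
Old-age dependency ratio: 24.8

Youth dependency ratio = 17.4 / 66.2 × 100 = 26.3
Old-age dependency ratio = 16.4 / 66.2 × 100 = 24.8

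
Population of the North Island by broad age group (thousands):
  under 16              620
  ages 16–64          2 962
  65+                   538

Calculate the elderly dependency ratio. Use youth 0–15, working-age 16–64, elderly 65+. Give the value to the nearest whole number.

Old-age dependency ratio = 538 / 2 962 × 100 = 18

Old-age dependency ratio: 18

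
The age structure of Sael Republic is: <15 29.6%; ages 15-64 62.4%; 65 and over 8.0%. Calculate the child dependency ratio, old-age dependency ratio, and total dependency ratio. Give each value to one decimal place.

Youth dependency ratio: 47.4
Old-age dependency ratio: 12.8
Total dependency ratio: 60.3

Youth dependency ratio = 29.6 / 62.4 × 100 = 47.4
Old-age dependency ratio = 8.0 / 62.4 × 100 = 12.8
Total dependency ratio = (29.6 + 8.0) / 62.4 × 100 = 37.6 / 62.4 × 100 = 60.3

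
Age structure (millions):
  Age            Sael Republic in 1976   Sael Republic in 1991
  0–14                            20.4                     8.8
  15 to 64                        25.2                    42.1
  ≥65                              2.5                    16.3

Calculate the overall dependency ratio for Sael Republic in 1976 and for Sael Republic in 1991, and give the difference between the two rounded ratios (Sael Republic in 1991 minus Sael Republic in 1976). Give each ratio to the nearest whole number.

Sael Republic in 1976: 91
Sael Republic in 1991: 60
Difference: -31

Sael Republic in 1976: (20.4 + 2.5) / 25.2 × 100 = 22.9 / 25.2 × 100 = 91
Sael Republic in 1991: (8.8 + 16.3) / 42.1 × 100 = 25.1 / 42.1 × 100 = 60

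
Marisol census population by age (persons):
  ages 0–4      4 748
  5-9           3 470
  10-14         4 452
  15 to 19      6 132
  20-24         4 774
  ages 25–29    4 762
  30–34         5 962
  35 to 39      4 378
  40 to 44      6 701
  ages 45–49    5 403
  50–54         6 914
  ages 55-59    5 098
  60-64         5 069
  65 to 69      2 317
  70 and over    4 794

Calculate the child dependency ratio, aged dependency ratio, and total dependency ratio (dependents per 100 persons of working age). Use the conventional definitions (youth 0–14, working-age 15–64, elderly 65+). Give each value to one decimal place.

0–14: 4 748 + 3 470 + 4 452 = 12 670
15–64: 6 132 + 4 774 + 4 762 + 5 962 + 4 378 + 6 701 + 5 403 + 6 914 + 5 098 + 5 069 = 55 193
65+: 2 317 + 4 794 = 7 111
Youth dependency ratio = 12 670 / 55 193 × 100 = 23.0
Old-age dependency ratio = 7 111 / 55 193 × 100 = 12.9
Total dependency ratio = (12 670 + 7 111) / 55 193 × 100 = 19 781 / 55 193 × 100 = 35.8

Youth dependency ratio: 23.0
Old-age dependency ratio: 12.9
Total dependency ratio: 35.8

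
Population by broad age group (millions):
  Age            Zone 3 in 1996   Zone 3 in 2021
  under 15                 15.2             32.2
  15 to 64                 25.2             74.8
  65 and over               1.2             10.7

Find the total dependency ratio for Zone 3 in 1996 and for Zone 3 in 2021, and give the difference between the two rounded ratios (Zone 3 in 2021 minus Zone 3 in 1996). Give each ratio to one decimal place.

Zone 3 in 1996: (15.2 + 1.2) / 25.2 × 100 = 16.4 / 25.2 × 100 = 65.1
Zone 3 in 2021: (32.2 + 10.7) / 74.8 × 100 = 42.9 / 74.8 × 100 = 57.4

Zone 3 in 1996: 65.1
Zone 3 in 2021: 57.4
Difference: -7.7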